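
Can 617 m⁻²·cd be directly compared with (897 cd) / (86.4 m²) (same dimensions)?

Work out the base dimensions of each:
  617 m⁻²·cd:  cd·m⁻² = m⁻²·cd
  (897 cd) / (86.4 m²):  [cd] / [m²] = m⁻²·cd
Both are m⁻²·cd, so they have the same dimensions and can be added.

Yes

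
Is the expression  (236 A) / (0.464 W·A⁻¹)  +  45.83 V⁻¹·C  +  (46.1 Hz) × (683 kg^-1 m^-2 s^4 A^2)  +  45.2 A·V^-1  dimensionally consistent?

Work out the base dimensions of each:
  (236 A) / (0.464 W·A⁻¹):  [A] / [kg·m²·s⁻³·A⁻¹] = kg⁻¹·m⁻²·s³·A²
  45.83 V⁻¹·C:  C·V⁻¹ = s·A·(J·C⁻¹)⁻¹ = kg⁻¹·m⁻²·s⁴·A²
  (46.1 Hz) × (683 kg^-1 m^-2 s^4 A^2):  [s⁻¹] · [kg⁻¹·m⁻²·s⁴·A²] = kg⁻¹·m⁻²·s³·A²
  45.2 A·V^-1:  A·V⁻¹ = A·(J·C⁻¹)⁻¹ = kg⁻¹·m⁻²·s³·A²
The terms do not share a single dimension (kg⁻¹·m⁻²·s³·A² vs kg⁻¹·m⁻²·s⁴·A²).

No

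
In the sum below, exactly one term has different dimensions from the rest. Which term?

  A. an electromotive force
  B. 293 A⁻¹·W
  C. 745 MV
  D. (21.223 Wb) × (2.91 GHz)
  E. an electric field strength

Reduce each to base SI dimensions:
  A. [electromotive force] = kg·m²·s⁻³·A⁻¹
  B. W·A⁻¹ = J·s⁻¹·A⁻¹ = kg·m²·s⁻³·A⁻¹
  C. V = J·C⁻¹ = kg·m²·s⁻³·A⁻¹
  D. [kg·m²·s⁻²·A⁻¹] · [s⁻¹] = kg·m²·s⁻³·A⁻¹
  E. [electric field strength] = kg·m·s⁻³·A⁻¹
All reduce to kg·m²·s⁻³·A⁻¹ except E., which is kg·m·s⁻³·A⁻¹.

E.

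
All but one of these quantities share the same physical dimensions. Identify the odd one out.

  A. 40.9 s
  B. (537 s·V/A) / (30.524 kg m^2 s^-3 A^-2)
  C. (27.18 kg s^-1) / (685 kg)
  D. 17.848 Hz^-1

Expand each in SI base units:
  A. s
  B. [kg·m²·s⁻²·A⁻²] / [kg·m²·s⁻³·A⁻²] = s
  C. [kg·s⁻¹] / [kg] = s⁻¹
  D. Hz⁻¹ = (s⁻¹)⁻¹ = s
All reduce to s except C., which is s⁻¹.

C.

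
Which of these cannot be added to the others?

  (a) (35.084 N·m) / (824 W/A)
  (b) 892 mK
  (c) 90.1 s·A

(b)

Work out the base dimensions of each:
  (a) [kg·m²·s⁻²] / [kg·m²·s⁻³·A⁻¹] = s·A
  (b) K
  (c) s·A
All reduce to s·A except (b), which is K.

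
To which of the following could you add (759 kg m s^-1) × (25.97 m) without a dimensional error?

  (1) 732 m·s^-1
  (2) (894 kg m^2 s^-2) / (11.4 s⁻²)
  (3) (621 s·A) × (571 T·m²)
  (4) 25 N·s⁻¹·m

Reference: [kg·m·s⁻¹] · [m] = kg·m²·s⁻¹.
Each option:
  (1) m·s⁻¹
  (2) [kg·m²·s⁻²] / [s⁻²] = kg·m²
  (3) [s·A] · [kg·m²·s⁻²·A⁻¹] = kg·m²·s⁻¹  ← same
  (4) N·m·s⁻¹ = kg·m·s⁻²·m·s⁻¹ = kg·m²·s⁻³
Only (3) matches kg·m²·s⁻¹.

(3)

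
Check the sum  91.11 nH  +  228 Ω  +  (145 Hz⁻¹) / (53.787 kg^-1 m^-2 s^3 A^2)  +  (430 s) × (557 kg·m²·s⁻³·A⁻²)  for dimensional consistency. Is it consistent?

No

Dimensions:
  91.11 nH:  H = V·s·A⁻¹ = kg·m²·s⁻²·A⁻²
  228 Ω:  Ω = V·A⁻¹ = kg·m²·s⁻³·A⁻²
  (145 Hz⁻¹) / (53.787 kg^-1 m^-2 s^3 A^2):  [s] / [kg⁻¹·m⁻²·s³·A²] = kg·m²·s⁻²·A⁻²
  (430 s) × (557 kg·m²·s⁻³·A⁻²):  [s] · [kg·m²·s⁻³·A⁻²] = kg·m²·s⁻²·A⁻²
The terms do not share a single dimension (kg·m²·s⁻²·A⁻² vs kg·m²·s⁻³·A⁻²).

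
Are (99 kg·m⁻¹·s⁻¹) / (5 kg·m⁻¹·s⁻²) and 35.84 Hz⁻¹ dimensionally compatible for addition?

Yes

Work out the base dimensions of each:
  (99 kg·m⁻¹·s⁻¹) / (5 kg·m⁻¹·s⁻²):  [kg·m⁻¹·s⁻¹] / [kg·m⁻¹·s⁻²] = s
  35.84 Hz⁻¹:  Hz⁻¹ = (s⁻¹)⁻¹ = s
Both are s, so they have the same dimensions and can be added.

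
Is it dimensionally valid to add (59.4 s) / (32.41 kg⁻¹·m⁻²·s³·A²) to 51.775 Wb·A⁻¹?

Expand each in SI base units:
  (59.4 s) / (32.41 kg⁻¹·m⁻²·s³·A²):  [s] / [kg⁻¹·m⁻²·s³·A²] = kg·m²·s⁻²·A⁻²
  51.775 Wb·A⁻¹:  Wb·A⁻¹ = V·s·A⁻¹ = kg·m²·s⁻²·A⁻²
Both are kg·m²·s⁻²·A⁻², so they have the same dimensions and can be added.

Yes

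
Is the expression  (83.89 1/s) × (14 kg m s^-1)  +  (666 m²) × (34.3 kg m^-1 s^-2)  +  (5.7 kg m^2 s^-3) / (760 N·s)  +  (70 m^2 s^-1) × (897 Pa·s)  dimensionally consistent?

No

Dimensions:
  (83.89 1/s) × (14 kg m s^-1):  [s⁻¹] · [kg·m·s⁻¹] = kg·m·s⁻²
  (666 m²) × (34.3 kg m^-1 s^-2):  [m²] · [kg·m⁻¹·s⁻²] = kg·m·s⁻²
  (5.7 kg m^2 s^-3) / (760 N·s):  [kg·m²·s⁻³] / [kg·m·s⁻¹] = m·s⁻²
  (70 m^2 s^-1) × (897 Pa·s):  [m²·s⁻¹] · [kg·m⁻¹·s⁻¹] = kg·m·s⁻²
The terms do not share a single dimension (kg·m·s⁻² vs m·s⁻²).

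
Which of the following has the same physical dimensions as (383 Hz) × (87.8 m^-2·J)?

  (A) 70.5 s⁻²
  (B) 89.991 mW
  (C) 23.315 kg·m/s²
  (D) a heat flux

Reference: [s⁻¹] · [kg·s⁻²] = kg·s⁻³.
Each option:
  (A) s⁻²
  (B) W = J·s⁻¹ = kg·m²·s⁻³
  (C) kg·m·s⁻²
  (D) [heat flux] = kg·s⁻³  ← same
Only (D) matches kg·s⁻³.

(D)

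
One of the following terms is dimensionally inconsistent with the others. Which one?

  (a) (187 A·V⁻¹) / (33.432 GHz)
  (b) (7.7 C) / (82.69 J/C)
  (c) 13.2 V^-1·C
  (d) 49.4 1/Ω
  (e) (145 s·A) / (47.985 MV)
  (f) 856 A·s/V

(d)

Expand each in SI base units:
  (a) [kg⁻¹·m⁻²·s³·A²] / [s⁻¹] = kg⁻¹·m⁻²·s⁴·A²
  (b) [s·A] / [kg·m²·s⁻³·A⁻¹] = kg⁻¹·m⁻²·s⁴·A²
  (c) C·V⁻¹ = s·A·(J·C⁻¹)⁻¹ = kg⁻¹·m⁻²·s⁴·A²
  (d) Ω⁻¹ = (V·A⁻¹)⁻¹ = kg⁻¹·m⁻²·s³·A²
  (e) [s·A] / [kg·m²·s⁻³·A⁻¹] = kg⁻¹·m⁻²·s⁴·A²
  (f) A·s·V⁻¹ = A·s·(J·C⁻¹)⁻¹ = kg⁻¹·m⁻²·s⁴·A²
All reduce to kg⁻¹·m⁻²·s⁴·A² except (d), which is kg⁻¹·m⁻²·s³·A².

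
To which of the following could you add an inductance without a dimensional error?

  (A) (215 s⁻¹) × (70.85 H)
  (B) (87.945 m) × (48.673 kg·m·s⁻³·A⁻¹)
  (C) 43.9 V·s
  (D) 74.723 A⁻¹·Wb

(D)

Reference: [inductance] = kg·m²·s⁻²·A⁻².
Each option:
  (A) [s⁻¹] · [kg·m²·s⁻²·A⁻²] = kg·m²·s⁻³·A⁻²
  (B) [m] · [kg·m·s⁻³·A⁻¹] = kg·m²·s⁻³·A⁻¹
  (C) V·s = J·C⁻¹·s = kg·m²·s⁻²·A⁻¹
  (D) Wb·A⁻¹ = V·s·A⁻¹ = kg·m²·s⁻²·A⁻²  ← same
Only (D) matches kg·m²·s⁻²·A⁻².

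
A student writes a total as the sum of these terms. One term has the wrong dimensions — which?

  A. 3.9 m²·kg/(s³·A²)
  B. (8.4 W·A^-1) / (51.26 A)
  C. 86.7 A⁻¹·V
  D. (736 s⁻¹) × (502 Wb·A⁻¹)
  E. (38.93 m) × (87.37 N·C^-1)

In SI base units:
  A. kg·m²·s⁻³·A⁻²
  B. [kg·m²·s⁻³·A⁻¹] / [A] = kg·m²·s⁻³·A⁻²
  C. V·A⁻¹ = J·C⁻¹·A⁻¹ = kg·m²·s⁻³·A⁻²
  D. [s⁻¹] · [kg·m²·s⁻²·A⁻²] = kg·m²·s⁻³·A⁻²
  E. [m] · [kg·m·s⁻³·A⁻¹] = kg·m²·s⁻³·A⁻¹
All reduce to kg·m²·s⁻³·A⁻² except E., which is kg·m²·s⁻³·A⁻¹.

E.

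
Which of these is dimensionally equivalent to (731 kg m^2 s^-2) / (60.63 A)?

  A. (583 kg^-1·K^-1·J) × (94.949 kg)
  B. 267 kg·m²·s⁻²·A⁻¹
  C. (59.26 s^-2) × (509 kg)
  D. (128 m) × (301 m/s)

B.

Reference: [kg·m²·s⁻²] / [A] = kg·m²·s⁻²·A⁻¹.
Each option:
  A. [m²·s⁻²·K⁻¹] · [kg] = kg·m²·s⁻²·K⁻¹
  B. kg·m²·s⁻²·A⁻¹  ← same
  C. [s⁻²] · [kg] = kg·s⁻²
  D. [m] · [m·s⁻¹] = m²·s⁻¹
Only B. matches kg·m²·s⁻²·A⁻¹.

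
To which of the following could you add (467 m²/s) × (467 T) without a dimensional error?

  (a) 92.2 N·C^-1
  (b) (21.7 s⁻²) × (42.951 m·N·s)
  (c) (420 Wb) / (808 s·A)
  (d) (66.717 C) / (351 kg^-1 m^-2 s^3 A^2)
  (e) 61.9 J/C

Reference: [m²·s⁻¹] · [kg·s⁻²·A⁻¹] = kg·m²·s⁻³·A⁻¹.
Each option:
  (a) N·C⁻¹ = kg·m·s⁻²·(s·A)⁻¹ = kg·m·s⁻³·A⁻¹
  (b) [s⁻²] · [kg·m²·s⁻¹] = kg·m²·s⁻³
  (c) [kg·m²·s⁻²·A⁻¹] / [s·A] = kg·m²·s⁻³·A⁻²
  (d) [s·A] / [kg⁻¹·m⁻²·s³·A²] = kg·m²·s⁻²·A⁻¹
  (e) J·C⁻¹ = N·m·(s·A)⁻¹ = kg·m²·s⁻³·A⁻¹  ← same
Only (e) matches kg·m²·s⁻³·A⁻¹.

(e)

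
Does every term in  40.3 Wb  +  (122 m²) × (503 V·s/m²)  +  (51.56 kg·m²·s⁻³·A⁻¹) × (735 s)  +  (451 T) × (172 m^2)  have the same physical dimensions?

Dimensions:
  40.3 Wb:  Wb = V·s = kg·m²·s⁻²·A⁻¹
  (122 m²) × (503 V·s/m²):  [m²] · [kg·s⁻²·A⁻¹] = kg·m²·s⁻²·A⁻¹
  (51.56 kg·m²·s⁻³·A⁻¹) × (735 s):  [kg·m²·s⁻³·A⁻¹] · [s] = kg·m²·s⁻²·A⁻¹
  (451 T) × (172 m^2):  [kg·s⁻²·A⁻¹] · [m²] = kg·m²·s⁻²·A⁻¹
Every term reduces to kg·m²·s⁻²·A⁻¹.

Yes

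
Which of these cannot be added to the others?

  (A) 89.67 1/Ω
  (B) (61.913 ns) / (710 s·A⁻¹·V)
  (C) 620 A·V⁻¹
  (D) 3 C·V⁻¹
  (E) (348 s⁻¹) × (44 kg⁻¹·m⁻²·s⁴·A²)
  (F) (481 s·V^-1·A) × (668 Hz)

Expand each in SI base units:
  (A) Ω⁻¹ = (V·A⁻¹)⁻¹ = kg⁻¹·m⁻²·s³·A²
  (B) [s] / [kg·m²·s⁻²·A⁻²] = kg⁻¹·m⁻²·s³·A²
  (C) A·V⁻¹ = A·(J·C⁻¹)⁻¹ = kg⁻¹·m⁻²·s³·A²
  (D) C·V⁻¹ = s·A·(J·C⁻¹)⁻¹ = kg⁻¹·m⁻²·s⁴·A²
  (E) [s⁻¹] · [kg⁻¹·m⁻²·s⁴·A²] = kg⁻¹·m⁻²·s³·A²
  (F) [kg⁻¹·m⁻²·s⁴·A²] · [s⁻¹] = kg⁻¹·m⁻²·s³·A²
All reduce to kg⁻¹·m⁻²·s³·A² except (D), which is kg⁻¹·m⁻²·s⁴·A².

(D)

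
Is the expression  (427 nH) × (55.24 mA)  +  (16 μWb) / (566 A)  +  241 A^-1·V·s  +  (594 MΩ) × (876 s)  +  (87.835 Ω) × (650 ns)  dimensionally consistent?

Reduce each to base SI dimensions:
  (427 nH) × (55.24 mA):  [kg·m²·s⁻²·A⁻²] · [A] = kg·m²·s⁻²·A⁻¹
  (16 μWb) / (566 A):  [kg·m²·s⁻²·A⁻¹] / [A] = kg·m²·s⁻²·A⁻²
  241 A^-1·V·s:  V·s·A⁻¹ = J·C⁻¹·s·A⁻¹ = kg·m²·s⁻²·A⁻²
  (594 MΩ) × (876 s):  [kg·m²·s⁻³·A⁻²] · [s] = kg·m²·s⁻²·A⁻²
  (87.835 Ω) × (650 ns):  [kg·m²·s⁻³·A⁻²] · [s] = kg·m²·s⁻²·A⁻²
The terms do not share a single dimension (kg·m²·s⁻²·A⁻² vs kg·m²·s⁻²·A⁻¹).

No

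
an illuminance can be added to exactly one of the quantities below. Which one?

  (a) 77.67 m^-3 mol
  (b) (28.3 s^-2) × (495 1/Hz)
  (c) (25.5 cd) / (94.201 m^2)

Reference: [illuminance] = m⁻²·cd.
Each option:
  (a) m⁻³·mol
  (b) [s⁻²] · [s] = s⁻¹
  (c) [cd] / [m²] = m⁻²·cd  ← same
Only (c) matches m⁻²·cd.

(c)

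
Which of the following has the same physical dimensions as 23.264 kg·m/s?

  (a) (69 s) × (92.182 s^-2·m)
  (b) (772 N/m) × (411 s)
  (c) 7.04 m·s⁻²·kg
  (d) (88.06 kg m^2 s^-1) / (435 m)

(d)

Reference: kg·m·s⁻¹.
Each option:
  (a) [s] · [m·s⁻²] = m·s⁻¹
  (b) [kg·s⁻²] · [s] = kg·s⁻¹
  (c) kg·m·s⁻²
  (d) [kg·m²·s⁻¹] / [m] = kg·m·s⁻¹  ← same
Only (d) matches kg·m·s⁻¹.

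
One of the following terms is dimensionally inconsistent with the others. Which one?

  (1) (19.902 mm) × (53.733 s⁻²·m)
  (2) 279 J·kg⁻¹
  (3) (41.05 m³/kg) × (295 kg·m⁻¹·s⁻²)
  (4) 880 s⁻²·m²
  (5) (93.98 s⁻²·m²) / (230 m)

(5)

In SI base units:
  (1) [m] · [m·s⁻²] = m²·s⁻²
  (2) J·kg⁻¹ = N·m·kg⁻¹ = m²·s⁻²
  (3) [kg⁻¹·m³] · [kg·m⁻¹·s⁻²] = m²·s⁻²
  (4) m²·s⁻²
  (5) [m²·s⁻²] / [m] = m·s⁻²
All reduce to m²·s⁻² except (5), which is m·s⁻².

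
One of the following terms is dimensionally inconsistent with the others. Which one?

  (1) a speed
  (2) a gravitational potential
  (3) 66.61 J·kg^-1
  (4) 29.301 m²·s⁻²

(1)

Expand each in SI base units:
  (1) [speed] = m·s⁻¹
  (2) [gravitational potential] = m²·s⁻²
  (3) J·kg⁻¹ = N·m·kg⁻¹ = m²·s⁻²
  (4) m²·s⁻²
All reduce to m²·s⁻² except (1), which is m·s⁻¹.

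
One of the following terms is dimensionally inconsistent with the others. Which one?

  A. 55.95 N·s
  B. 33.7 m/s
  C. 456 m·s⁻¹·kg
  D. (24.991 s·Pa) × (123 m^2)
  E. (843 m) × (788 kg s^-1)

B.

Reduce each to base SI dimensions:
  A. N·s = kg·m·s⁻²·s = kg·m·s⁻¹
  B. m·s⁻¹
  C. kg·m·s⁻¹
  D. [kg·m⁻¹·s⁻¹] · [m²] = kg·m·s⁻¹
  E. [m] · [kg·s⁻¹] = kg·m·s⁻¹
All reduce to kg·m·s⁻¹ except B., which is m·s⁻¹.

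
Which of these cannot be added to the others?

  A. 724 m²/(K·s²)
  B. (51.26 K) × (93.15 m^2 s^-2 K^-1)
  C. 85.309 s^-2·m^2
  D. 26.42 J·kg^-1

Expand each in SI base units:
  A. m²·s⁻²·K⁻¹
  B. [K] · [m²·s⁻²·K⁻¹] = m²·s⁻²
  C. m²·s⁻²
  D. J·kg⁻¹ = N·m·kg⁻¹ = m²·s⁻²
All reduce to m²·s⁻² except A., which is m²·s⁻²·K⁻¹.

A.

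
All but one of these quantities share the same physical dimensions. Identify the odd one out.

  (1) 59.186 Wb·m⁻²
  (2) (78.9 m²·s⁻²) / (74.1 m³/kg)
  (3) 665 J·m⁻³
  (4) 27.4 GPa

Reduce each to base SI dimensions:
  (1) Wb·m⁻² = V·s·m⁻² = kg·s⁻²·A⁻¹
  (2) [m²·s⁻²] / [kg⁻¹·m³] = kg·m⁻¹·s⁻²
  (3) J·m⁻³ = N·m·m⁻³ = kg·m⁻¹·s⁻²
  (4) Pa = N·m⁻² = kg·m⁻¹·s⁻²
All reduce to kg·m⁻¹·s⁻² except (1), which is kg·s⁻²·A⁻¹.

(1)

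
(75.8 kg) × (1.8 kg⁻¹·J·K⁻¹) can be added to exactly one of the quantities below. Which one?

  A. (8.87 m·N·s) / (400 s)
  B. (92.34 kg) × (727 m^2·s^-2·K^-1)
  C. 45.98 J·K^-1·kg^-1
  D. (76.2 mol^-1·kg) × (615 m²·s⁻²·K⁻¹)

B.

Reference: [kg] · [m²·s⁻²·K⁻¹] = kg·m²·s⁻²·K⁻¹.
Each option:
  A. [kg·m²·s⁻¹] / [s] = kg·m²·s⁻²
  B. [kg] · [m²·s⁻²·K⁻¹] = kg·m²·s⁻²·K⁻¹  ← same
  C. J·kg⁻¹·K⁻¹ = N·m·kg⁻¹·K⁻¹ = m²·s⁻²·K⁻¹
  D. [kg·mol⁻¹] · [m²·s⁻²·K⁻¹] = kg·m²·s⁻²·K⁻¹·mol⁻¹
Only B. matches kg·m²·s⁻²·K⁻¹.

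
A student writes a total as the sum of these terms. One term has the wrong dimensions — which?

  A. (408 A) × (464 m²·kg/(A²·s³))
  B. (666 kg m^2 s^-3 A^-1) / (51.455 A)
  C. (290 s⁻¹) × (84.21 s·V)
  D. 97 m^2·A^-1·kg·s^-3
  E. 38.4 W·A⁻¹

B.

Reduce each to base SI dimensions:
  A. [A] · [kg·m²·s⁻³·A⁻²] = kg·m²·s⁻³·A⁻¹
  B. [kg·m²·s⁻³·A⁻¹] / [A] = kg·m²·s⁻³·A⁻²
  C. [s⁻¹] · [kg·m²·s⁻²·A⁻¹] = kg·m²·s⁻³·A⁻¹
  D. kg·m²·s⁻³·A⁻¹
  E. W·A⁻¹ = J·s⁻¹·A⁻¹ = kg·m²·s⁻³·A⁻¹
All reduce to kg·m²·s⁻³·A⁻¹ except B., which is kg·m²·s⁻³·A⁻².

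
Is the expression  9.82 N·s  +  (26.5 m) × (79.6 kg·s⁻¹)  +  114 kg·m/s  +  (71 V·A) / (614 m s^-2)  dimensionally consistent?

Yes

Dimensions:
  9.82 N·s:  N·s = kg·m·s⁻²·s = kg·m·s⁻¹
  (26.5 m) × (79.6 kg·s⁻¹):  [m] · [kg·s⁻¹] = kg·m·s⁻¹
  114 kg·m/s:  kg·m·s⁻¹
  (71 V·A) / (614 m s^-2):  [kg·m²·s⁻³] / [m·s⁻²] = kg·m·s⁻¹
Every term reduces to kg·m·s⁻¹.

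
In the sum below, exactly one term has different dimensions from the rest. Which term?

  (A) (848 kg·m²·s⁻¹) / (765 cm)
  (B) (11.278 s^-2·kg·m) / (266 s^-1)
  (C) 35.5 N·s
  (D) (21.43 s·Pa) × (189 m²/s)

Expand each in SI base units:
  (A) [kg·m²·s⁻¹] / [m] = kg·m·s⁻¹
  (B) [kg·m·s⁻²] / [s⁻¹] = kg·m·s⁻¹
  (C) N·s = kg·m·s⁻²·s = kg·m·s⁻¹
  (D) [kg·m⁻¹·s⁻¹] · [m²·s⁻¹] = kg·m·s⁻²
All reduce to kg·m·s⁻¹ except (D), which is kg·m·s⁻².

(D)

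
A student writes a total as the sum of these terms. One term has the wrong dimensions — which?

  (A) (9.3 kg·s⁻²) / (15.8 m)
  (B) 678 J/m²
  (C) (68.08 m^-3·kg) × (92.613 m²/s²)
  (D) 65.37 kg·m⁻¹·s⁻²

Expand each in SI base units:
  (A) [kg·s⁻²] / [m] = kg·m⁻¹·s⁻²
  (B) J·m⁻² = N·m·m⁻² = kg·s⁻²
  (C) [kg·m⁻³] · [m²·s⁻²] = kg·m⁻¹·s⁻²
  (D) kg·m⁻¹·s⁻²
All reduce to kg·m⁻¹·s⁻² except (B), which is kg·s⁻².

(B)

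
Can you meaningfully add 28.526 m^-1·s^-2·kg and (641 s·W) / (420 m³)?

Yes

Work out the base dimensions of each:
  28.526 m^-1·s^-2·kg:  kg·m⁻¹·s⁻²
  (641 s·W) / (420 m³):  [kg·m²·s⁻²] / [m³] = kg·m⁻¹·s⁻²
Both are kg·m⁻¹·s⁻², so they have the same dimensions and can be added.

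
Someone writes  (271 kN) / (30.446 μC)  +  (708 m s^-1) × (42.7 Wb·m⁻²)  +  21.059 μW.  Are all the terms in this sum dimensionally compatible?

Dimensions:
  (271 kN) / (30.446 μC):  [kg·m·s⁻²] / [s·A] = kg·m·s⁻³·A⁻¹
  (708 m s^-1) × (42.7 Wb·m⁻²):  [m·s⁻¹] · [kg·s⁻²·A⁻¹] = kg·m·s⁻³·A⁻¹
  21.059 μW:  W = J·s⁻¹ = kg·m²·s⁻³
The terms do not share a single dimension (kg·m²·s⁻³ vs kg·m·s⁻³·A⁻¹).

No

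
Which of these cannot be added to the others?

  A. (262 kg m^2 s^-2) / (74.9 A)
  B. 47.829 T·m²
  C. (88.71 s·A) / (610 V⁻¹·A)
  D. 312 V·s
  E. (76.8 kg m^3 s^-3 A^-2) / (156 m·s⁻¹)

E.

Expand each in SI base units:
  A. [kg·m²·s⁻²] / [A] = kg·m²·s⁻²·A⁻¹
  B. T·m² = Wb·m⁻²·m² = kg·m²·s⁻²·A⁻¹
  C. [s·A] / [kg⁻¹·m⁻²·s³·A²] = kg·m²·s⁻²·A⁻¹
  D. V·s = J·C⁻¹·s = kg·m²·s⁻²·A⁻¹
  E. [kg·m³·s⁻³·A⁻²] / [m·s⁻¹] = kg·m²·s⁻²·A⁻²
All reduce to kg·m²·s⁻²·A⁻¹ except E., which is kg·m²·s⁻²·A⁻².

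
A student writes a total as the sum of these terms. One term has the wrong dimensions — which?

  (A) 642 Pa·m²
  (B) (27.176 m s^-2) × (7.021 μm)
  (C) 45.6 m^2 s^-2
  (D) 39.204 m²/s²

In SI base units:
  (A) Pa·m² = N·m⁻²·m² = kg·m·s⁻²
  (B) [m·s⁻²] · [m] = m²·s⁻²
  (C) m²·s⁻²
  (D) m²·s⁻²
All reduce to m²·s⁻² except (A), which is kg·m·s⁻².

(A)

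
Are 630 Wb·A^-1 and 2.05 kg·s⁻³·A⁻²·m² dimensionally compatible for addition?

Reduce each to base SI dimensions:
  630 Wb·A^-1:  Wb·A⁻¹ = V·s·A⁻¹ = kg·m²·s⁻²·A⁻²
  2.05 kg·s⁻³·A⁻²·m²:  kg·m²·s⁻³·A⁻²
kg·m²·s⁻²·A⁻² ≠ kg·m²·s⁻³·A⁻², so they cannot be added.

No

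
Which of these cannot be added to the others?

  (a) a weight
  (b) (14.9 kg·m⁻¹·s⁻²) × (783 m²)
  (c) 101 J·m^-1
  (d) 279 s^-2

(d)

Work out the base dimensions of each:
  (a) [weight] = kg·m·s⁻²
  (b) [kg·m⁻¹·s⁻²] · [m²] = kg·m·s⁻²
  (c) J·m⁻¹ = N·m·m⁻¹ = kg·m·s⁻²
  (d) s⁻²
All reduce to kg·m·s⁻² except (d), which is s⁻².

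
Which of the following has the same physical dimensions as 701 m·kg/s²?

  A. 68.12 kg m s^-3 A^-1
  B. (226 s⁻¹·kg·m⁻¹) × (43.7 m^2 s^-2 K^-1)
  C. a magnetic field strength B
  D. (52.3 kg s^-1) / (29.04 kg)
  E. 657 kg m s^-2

E.

Reference: kg·m·s⁻².
Each option:
  A. kg·m·s⁻³·A⁻¹
  B. [kg·m⁻¹·s⁻¹] · [m²·s⁻²·K⁻¹] = kg·m·s⁻³·K⁻¹
  C. [magnetic field strength B] = kg·s⁻²·A⁻¹
  D. [kg·s⁻¹] / [kg] = s⁻¹
  E. kg·m·s⁻²  ← same
Only E. matches kg·m·s⁻².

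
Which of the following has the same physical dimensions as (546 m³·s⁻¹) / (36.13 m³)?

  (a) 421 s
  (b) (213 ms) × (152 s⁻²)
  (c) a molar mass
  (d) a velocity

Reference: [m³·s⁻¹] / [m³] = s⁻¹.
Each option:
  (a) s
  (b) [s] · [s⁻²] = s⁻¹  ← same
  (c) [molar mass] = kg·mol⁻¹
  (d) [velocity] = m·s⁻¹
Only (b) matches s⁻¹.

(b)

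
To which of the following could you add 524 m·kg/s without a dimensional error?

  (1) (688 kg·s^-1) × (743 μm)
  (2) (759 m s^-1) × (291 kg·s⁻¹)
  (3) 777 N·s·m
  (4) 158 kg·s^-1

Reference: kg·m·s⁻¹.
Each option:
  (1) [kg·s⁻¹] · [m] = kg·m·s⁻¹  ← same
  (2) [m·s⁻¹] · [kg·s⁻¹] = kg·m·s⁻²
  (3) N·m·s = kg·m·s⁻²·m·s = kg·m²·s⁻¹
  (4) kg·s⁻¹
Only (1) matches kg·m·s⁻¹.

(1)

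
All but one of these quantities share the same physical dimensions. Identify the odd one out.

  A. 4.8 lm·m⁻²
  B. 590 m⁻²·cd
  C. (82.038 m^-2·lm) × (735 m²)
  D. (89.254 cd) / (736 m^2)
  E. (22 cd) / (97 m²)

Dimensions:
  A. lm·m⁻² = cd·m⁻² = m⁻²·cd
  B. cd·m⁻² = m⁻²·cd
  C. [m⁻²·cd] · [m²] = cd
  D. [cd] / [m²] = m⁻²·cd
  E. [cd] / [m²] = m⁻²·cd
All reduce to m⁻²·cd except C., which is cd.

C.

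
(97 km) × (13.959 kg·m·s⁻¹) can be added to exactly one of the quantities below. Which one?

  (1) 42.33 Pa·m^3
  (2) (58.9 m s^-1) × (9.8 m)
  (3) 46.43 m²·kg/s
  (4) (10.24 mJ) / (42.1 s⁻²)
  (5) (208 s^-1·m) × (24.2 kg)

(3)

Reference: [m] · [kg·m·s⁻¹] = kg·m²·s⁻¹.
Each option:
  (1) Pa·m³ = N·m⁻²·m³ = kg·m²·s⁻²
  (2) [m·s⁻¹] · [m] = m²·s⁻¹
  (3) kg·m²·s⁻¹  ← same
  (4) [kg·m²·s⁻²] / [s⁻²] = kg·m²
  (5) [m·s⁻¹] · [kg] = kg·m·s⁻¹
Only (3) matches kg·m²·s⁻¹.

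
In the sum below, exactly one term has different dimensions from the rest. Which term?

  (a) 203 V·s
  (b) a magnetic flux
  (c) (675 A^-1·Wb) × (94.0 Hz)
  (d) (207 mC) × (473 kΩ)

(c)

Dimensions:
  (a) V·s = J·C⁻¹·s = kg·m²·s⁻²·A⁻¹
  (b) [magnetic flux] = kg·m²·s⁻²·A⁻¹
  (c) [kg·m²·s⁻²·A⁻²] · [s⁻¹] = kg·m²·s⁻³·A⁻²
  (d) [s·A] · [kg·m²·s⁻³·A⁻²] = kg·m²·s⁻²·A⁻¹
All reduce to kg·m²·s⁻²·A⁻¹ except (c), which is kg·m²·s⁻³·A⁻².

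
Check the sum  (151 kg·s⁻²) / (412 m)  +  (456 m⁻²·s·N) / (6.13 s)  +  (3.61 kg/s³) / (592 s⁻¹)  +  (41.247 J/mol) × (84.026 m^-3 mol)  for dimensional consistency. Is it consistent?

No

In SI base units:
  (151 kg·s⁻²) / (412 m):  [kg·s⁻²] / [m] = kg·m⁻¹·s⁻²
  (456 m⁻²·s·N) / (6.13 s):  [kg·m⁻¹·s⁻¹] / [s] = kg·m⁻¹·s⁻²
  (3.61 kg/s³) / (592 s⁻¹):  [kg·s⁻³] / [s⁻¹] = kg·s⁻²
  (41.247 J/mol) × (84.026 m^-3 mol):  [kg·m²·s⁻²·mol⁻¹] · [m⁻³·mol] = kg·m⁻¹·s⁻²
The terms do not share a single dimension (kg·m⁻¹·s⁻² vs kg·s⁻²).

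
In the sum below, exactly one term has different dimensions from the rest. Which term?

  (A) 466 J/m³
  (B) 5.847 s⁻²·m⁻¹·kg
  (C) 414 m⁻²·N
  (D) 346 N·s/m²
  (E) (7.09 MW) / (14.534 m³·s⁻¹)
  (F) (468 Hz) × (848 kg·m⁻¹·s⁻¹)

(D)

In SI base units:
  (A) J·m⁻³ = N·m·m⁻³ = kg·m⁻¹·s⁻²
  (B) kg·m⁻¹·s⁻²
  (C) N·m⁻² = kg·m·s⁻²·m⁻² = kg·m⁻¹·s⁻²
  (D) N·s·m⁻² = kg·m·s⁻²·s·m⁻² = kg·m⁻¹·s⁻¹
  (E) [kg·m²·s⁻³] / [m³·s⁻¹] = kg·m⁻¹·s⁻²
  (F) [s⁻¹] · [kg·m⁻¹·s⁻¹] = kg·m⁻¹·s⁻²
All reduce to kg·m⁻¹·s⁻² except (D), which is kg·m⁻¹·s⁻¹.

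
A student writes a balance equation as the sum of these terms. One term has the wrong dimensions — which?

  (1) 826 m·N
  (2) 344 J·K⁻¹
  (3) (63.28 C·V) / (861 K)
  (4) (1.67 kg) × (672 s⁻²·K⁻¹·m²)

Reduce each to base SI dimensions:
  (1) N·m = kg·m·s⁻²·m = kg·m²·s⁻²
  (2) J·K⁻¹ = N·m·K⁻¹ = kg·m²·s⁻²·K⁻¹
  (3) [kg·m²·s⁻²] / [K] = kg·m²·s⁻²·K⁻¹
  (4) [kg] · [m²·s⁻²·K⁻¹] = kg·m²·s⁻²·K⁻¹
All reduce to kg·m²·s⁻²·K⁻¹ except (1), which is kg·m²·s⁻².

(1)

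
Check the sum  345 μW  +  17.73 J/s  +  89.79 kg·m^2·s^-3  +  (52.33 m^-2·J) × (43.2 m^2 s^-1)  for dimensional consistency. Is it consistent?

Dimensions:
  345 μW:  W = J·s⁻¹ = kg·m²·s⁻³
  17.73 J/s:  J·s⁻¹ = N·m·s⁻¹ = kg·m²·s⁻³
  89.79 kg·m^2·s^-3:  kg·m²·s⁻³
  (52.33 m^-2·J) × (43.2 m^2 s^-1):  [kg·s⁻²] · [m²·s⁻¹] = kg·m²·s⁻³
Every term reduces to kg·m²·s⁻³.

Yes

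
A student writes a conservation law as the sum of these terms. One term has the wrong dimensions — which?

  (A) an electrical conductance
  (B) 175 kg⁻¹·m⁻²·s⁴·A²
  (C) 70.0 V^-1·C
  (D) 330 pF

(A)

Expand each in SI base units:
  (A) [electrical conductance] = kg⁻¹·m⁻²·s³·A²
  (B) kg⁻¹·m⁻²·s⁴·A²
  (C) C·V⁻¹ = s·A·(J·C⁻¹)⁻¹ = kg⁻¹·m⁻²·s⁴·A²
  (D) F = C·V⁻¹ = kg⁻¹·m⁻²·s⁴·A²
All reduce to kg⁻¹·m⁻²·s⁴·A² except (A), which is kg⁻¹·m⁻²·s³·A².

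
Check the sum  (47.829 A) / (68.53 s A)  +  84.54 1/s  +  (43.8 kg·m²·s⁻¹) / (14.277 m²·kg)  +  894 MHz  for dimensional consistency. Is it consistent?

In SI base units:
  (47.829 A) / (68.53 s A):  [A] / [s·A] = s⁻¹
  84.54 1/s:  s⁻¹
  (43.8 kg·m²·s⁻¹) / (14.277 m²·kg):  [kg·m²·s⁻¹] / [kg·m²] = s⁻¹
  894 MHz:  Hz = s⁻¹
Every term reduces to s⁻¹.

Yes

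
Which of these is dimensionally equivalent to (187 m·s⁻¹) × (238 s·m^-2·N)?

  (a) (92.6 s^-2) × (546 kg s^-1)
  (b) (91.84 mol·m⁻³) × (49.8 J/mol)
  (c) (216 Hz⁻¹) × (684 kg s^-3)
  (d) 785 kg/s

(c)

Reference: [m·s⁻¹] · [kg·m⁻¹·s⁻¹] = kg·s⁻².
Each option:
  (a) [s⁻²] · [kg·s⁻¹] = kg·s⁻³
  (b) [m⁻³·mol] · [kg·m²·s⁻²·mol⁻¹] = kg·m⁻¹·s⁻²
  (c) [s] · [kg·s⁻³] = kg·s⁻²  ← same
  (d) kg·s⁻¹
Only (c) matches kg·s⁻².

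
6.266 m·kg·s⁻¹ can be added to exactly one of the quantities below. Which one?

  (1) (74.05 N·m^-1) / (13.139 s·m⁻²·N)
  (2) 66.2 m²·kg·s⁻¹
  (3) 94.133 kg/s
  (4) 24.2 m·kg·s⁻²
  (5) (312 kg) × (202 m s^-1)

Reference: kg·m·s⁻¹.
Each option:
  (1) [kg·s⁻²] / [kg·m⁻¹·s⁻¹] = m·s⁻¹
  (2) kg·m²·s⁻¹
  (3) kg·s⁻¹
  (4) kg·m·s⁻²
  (5) [kg] · [m·s⁻¹] = kg·m·s⁻¹  ← same
Only (5) matches kg·m·s⁻¹.

(5)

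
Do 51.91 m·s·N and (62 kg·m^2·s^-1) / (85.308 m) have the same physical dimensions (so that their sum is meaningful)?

Dimensions:
  51.91 m·s·N:  N·m·s = kg·m·s⁻²·m·s = kg·m²·s⁻¹
  (62 kg·m^2·s^-1) / (85.308 m):  [kg·m²·s⁻¹] / [m] = kg·m·s⁻¹
kg·m²·s⁻¹ ≠ kg·m·s⁻¹, so they cannot be added.

No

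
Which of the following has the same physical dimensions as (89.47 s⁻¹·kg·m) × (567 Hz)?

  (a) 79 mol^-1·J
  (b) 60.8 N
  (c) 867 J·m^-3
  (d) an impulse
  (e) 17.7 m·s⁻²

(b)

Reference: [kg·m·s⁻¹] · [s⁻¹] = kg·m·s⁻².
Each option:
  (a) J·mol⁻¹ = N·m·mol⁻¹ = kg·m²·s⁻²·mol⁻¹
  (b) N = kg·m·s⁻²  ← same
  (c) J·m⁻³ = N·m·m⁻³ = kg·m⁻¹·s⁻²
  (d) [impulse] = kg·m·s⁻¹
  (e) m·s⁻²
Only (b) matches kg·m·s⁻².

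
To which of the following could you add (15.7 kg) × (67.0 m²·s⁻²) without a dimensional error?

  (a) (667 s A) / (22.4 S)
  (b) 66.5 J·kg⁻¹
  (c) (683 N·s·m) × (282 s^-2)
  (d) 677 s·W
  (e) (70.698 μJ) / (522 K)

Reference: [kg] · [m²·s⁻²] = kg·m²·s⁻².
Each option:
  (a) [s·A] / [kg⁻¹·m⁻²·s³·A²] = kg·m²·s⁻²·A⁻¹
  (b) J·kg⁻¹ = N·m·kg⁻¹ = m²·s⁻²
  (c) [kg·m²·s⁻¹] · [s⁻²] = kg·m²·s⁻³
  (d) W·s = J·s⁻¹·s = kg·m²·s⁻²  ← same
  (e) [kg·m²·s⁻²] / [K] = kg·m²·s⁻²·K⁻¹
Only (d) matches kg·m²·s⁻².

(d)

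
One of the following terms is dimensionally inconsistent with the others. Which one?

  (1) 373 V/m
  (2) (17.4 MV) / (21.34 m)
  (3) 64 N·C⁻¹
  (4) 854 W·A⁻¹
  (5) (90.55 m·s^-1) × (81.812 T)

(4)

In SI base units:
  (1) V·m⁻¹ = J·C⁻¹·m⁻¹ = kg·m·s⁻³·A⁻¹
  (2) [kg·m²·s⁻³·A⁻¹] / [m] = kg·m·s⁻³·A⁻¹
  (3) N·C⁻¹ = kg·m·s⁻²·(s·A)⁻¹ = kg·m·s⁻³·A⁻¹
  (4) W·A⁻¹ = J·s⁻¹·A⁻¹ = kg·m²·s⁻³·A⁻¹
  (5) [m·s⁻¹] · [kg·s⁻²·A⁻¹] = kg·m·s⁻³·A⁻¹
All reduce to kg·m·s⁻³·A⁻¹ except (4), which is kg·m²·s⁻³·A⁻¹.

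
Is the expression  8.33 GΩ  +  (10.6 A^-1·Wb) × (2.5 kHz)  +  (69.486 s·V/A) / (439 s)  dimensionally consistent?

Yes

In SI base units:
  8.33 GΩ:  Ω = V·A⁻¹ = kg·m²·s⁻³·A⁻²
  (10.6 A^-1·Wb) × (2.5 kHz):  [kg·m²·s⁻²·A⁻²] · [s⁻¹] = kg·m²·s⁻³·A⁻²
  (69.486 s·V/A) / (439 s):  [kg·m²·s⁻²·A⁻²] / [s] = kg·m²·s⁻³·A⁻²
Every term reduces to kg·m²·s⁻³·A⁻².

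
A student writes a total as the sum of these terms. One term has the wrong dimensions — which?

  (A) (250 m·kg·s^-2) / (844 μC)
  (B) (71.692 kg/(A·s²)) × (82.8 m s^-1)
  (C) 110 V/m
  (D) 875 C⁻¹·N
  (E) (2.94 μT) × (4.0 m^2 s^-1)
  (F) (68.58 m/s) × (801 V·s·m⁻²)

In SI base units:
  (A) [kg·m·s⁻²] / [s·A] = kg·m·s⁻³·A⁻¹
  (B) [kg·s⁻²·A⁻¹] · [m·s⁻¹] = kg·m·s⁻³·A⁻¹
  (C) V·m⁻¹ = J·C⁻¹·m⁻¹ = kg·m·s⁻³·A⁻¹
  (D) N·C⁻¹ = kg·m·s⁻²·(s·A)⁻¹ = kg·m·s⁻³·A⁻¹
  (E) [kg·s⁻²·A⁻¹] · [m²·s⁻¹] = kg·m²·s⁻³·A⁻¹
  (F) [m·s⁻¹] · [kg·s⁻²·A⁻¹] = kg·m·s⁻³·A⁻¹
All reduce to kg·m·s⁻³·A⁻¹ except (E), which is kg·m²·s⁻³·A⁻¹.

(E)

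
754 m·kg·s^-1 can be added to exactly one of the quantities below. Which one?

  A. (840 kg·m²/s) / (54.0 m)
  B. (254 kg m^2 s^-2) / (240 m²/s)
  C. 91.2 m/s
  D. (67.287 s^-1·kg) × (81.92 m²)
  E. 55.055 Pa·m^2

Reference: kg·m·s⁻¹.
Each option:
  A. [kg·m²·s⁻¹] / [m] = kg·m·s⁻¹  ← same
  B. [kg·m²·s⁻²] / [m²·s⁻¹] = kg·s⁻¹
  C. m·s⁻¹
  D. [kg·s⁻¹] · [m²] = kg·m²·s⁻¹
  E. Pa·m² = N·m⁻²·m² = kg·m·s⁻²
Only A. matches kg·m·s⁻¹.

A.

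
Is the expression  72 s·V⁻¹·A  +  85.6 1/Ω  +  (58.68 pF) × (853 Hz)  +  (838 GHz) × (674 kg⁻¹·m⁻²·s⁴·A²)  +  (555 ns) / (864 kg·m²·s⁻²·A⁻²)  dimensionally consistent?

Expand each in SI base units:
  72 s·V⁻¹·A:  A·s·V⁻¹ = A·s·(J·C⁻¹)⁻¹ = kg⁻¹·m⁻²·s⁴·A²
  85.6 1/Ω:  Ω⁻¹ = (V·A⁻¹)⁻¹ = kg⁻¹·m⁻²·s³·A²
  (58.68 pF) × (853 Hz):  [kg⁻¹·m⁻²·s⁴·A²] · [s⁻¹] = kg⁻¹·m⁻²·s³·A²
  (838 GHz) × (674 kg⁻¹·m⁻²·s⁴·A²):  [s⁻¹] · [kg⁻¹·m⁻²·s⁴·A²] = kg⁻¹·m⁻²·s³·A²
  (555 ns) / (864 kg·m²·s⁻²·A⁻²):  [s] / [kg·m²·s⁻²·A⁻²] = kg⁻¹·m⁻²·s³·A²
The terms do not share a single dimension (kg⁻¹·m⁻²·s³·A² vs kg⁻¹·m⁻²·s⁴·A²).

No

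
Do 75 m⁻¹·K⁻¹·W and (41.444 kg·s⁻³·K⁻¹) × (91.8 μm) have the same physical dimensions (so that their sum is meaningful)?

Reduce each to base SI dimensions:
  75 m⁻¹·K⁻¹·W:  W·m⁻¹·K⁻¹ = J·s⁻¹·m⁻¹·K⁻¹ = kg·m·s⁻³·K⁻¹
  (41.444 kg·s⁻³·K⁻¹) × (91.8 μm):  [kg·s⁻³·K⁻¹] · [m] = kg·m·s⁻³·K⁻¹
Both are kg·m·s⁻³·K⁻¹, so they have the same dimensions and can be added.

Yes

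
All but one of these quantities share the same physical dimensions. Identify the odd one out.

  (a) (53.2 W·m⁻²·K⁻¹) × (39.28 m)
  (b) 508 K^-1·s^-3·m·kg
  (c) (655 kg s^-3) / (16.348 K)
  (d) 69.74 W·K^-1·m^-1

Dimensions:
  (a) [kg·s⁻³·K⁻¹] · [m] = kg·m·s⁻³·K⁻¹
  (b) kg·m·s⁻³·K⁻¹
  (c) [kg·s⁻³] / [K] = kg·s⁻³·K⁻¹
  (d) W·m⁻¹·K⁻¹ = J·s⁻¹·m⁻¹·K⁻¹ = kg·m·s⁻³·K⁻¹
All reduce to kg·m·s⁻³·K⁻¹ except (c), which is kg·s⁻³·K⁻¹.

(c)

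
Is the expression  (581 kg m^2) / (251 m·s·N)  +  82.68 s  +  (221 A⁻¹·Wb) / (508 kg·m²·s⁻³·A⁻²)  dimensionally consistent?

In SI base units:
  (581 kg m^2) / (251 m·s·N):  [kg·m²] / [kg·m²·s⁻¹] = s
  82.68 s:  s
  (221 A⁻¹·Wb) / (508 kg·m²·s⁻³·A⁻²):  [kg·m²·s⁻²·A⁻²] / [kg·m²·s⁻³·A⁻²] = s
Every term reduces to s.

Yes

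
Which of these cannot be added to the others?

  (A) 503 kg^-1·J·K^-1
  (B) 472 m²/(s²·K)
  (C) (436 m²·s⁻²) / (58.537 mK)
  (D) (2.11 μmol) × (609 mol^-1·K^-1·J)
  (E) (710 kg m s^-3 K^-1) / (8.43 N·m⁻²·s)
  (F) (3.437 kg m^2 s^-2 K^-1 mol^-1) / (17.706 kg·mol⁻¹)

(D)

Reduce each to base SI dimensions:
  (A) J·kg⁻¹·K⁻¹ = N·m·kg⁻¹·K⁻¹ = m²·s⁻²·K⁻¹
  (B) m²·s⁻²·K⁻¹
  (C) [m²·s⁻²] / [K] = m²·s⁻²·K⁻¹
  (D) [mol] · [kg·m²·s⁻²·K⁻¹·mol⁻¹] = kg·m²·s⁻²·K⁻¹
  (E) [kg·m·s⁻³·K⁻¹] / [kg·m⁻¹·s⁻¹] = m²·s⁻²·K⁻¹
  (F) [kg·m²·s⁻²·K⁻¹·mol⁻¹] / [kg·mol⁻¹] = m²·s⁻²·K⁻¹
All reduce to m²·s⁻²·K⁻¹ except (D), which is kg·m²·s⁻²·K⁻¹.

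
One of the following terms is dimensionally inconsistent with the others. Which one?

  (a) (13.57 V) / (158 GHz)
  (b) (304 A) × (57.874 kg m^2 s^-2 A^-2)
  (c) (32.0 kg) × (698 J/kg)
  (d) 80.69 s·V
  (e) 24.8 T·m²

(c)

Expand each in SI base units:
  (a) [kg·m²·s⁻³·A⁻¹] / [s⁻¹] = kg·m²·s⁻²·A⁻¹
  (b) [A] · [kg·m²·s⁻²·A⁻²] = kg·m²·s⁻²·A⁻¹
  (c) [kg] · [m²·s⁻²] = kg·m²·s⁻²
  (d) V·s = J·C⁻¹·s = kg·m²·s⁻²·A⁻¹
  (e) T·m² = Wb·m⁻²·m² = kg·m²·s⁻²·A⁻¹
All reduce to kg·m²·s⁻²·A⁻¹ except (c), which is kg·m²·s⁻².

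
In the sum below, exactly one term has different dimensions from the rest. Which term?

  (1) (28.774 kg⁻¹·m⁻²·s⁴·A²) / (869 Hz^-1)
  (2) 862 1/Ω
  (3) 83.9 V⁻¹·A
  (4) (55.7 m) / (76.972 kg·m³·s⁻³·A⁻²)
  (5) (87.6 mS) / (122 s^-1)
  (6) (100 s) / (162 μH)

(5)

Work out the base dimensions of each:
  (1) [kg⁻¹·m⁻²·s⁴·A²] / [s] = kg⁻¹·m⁻²·s³·A²
  (2) Ω⁻¹ = (V·A⁻¹)⁻¹ = kg⁻¹·m⁻²·s³·A²
  (3) A·V⁻¹ = A·(J·C⁻¹)⁻¹ = kg⁻¹·m⁻²·s³·A²
  (4) [m] / [kg·m³·s⁻³·A⁻²] = kg⁻¹·m⁻²·s³·A²
  (5) [kg⁻¹·m⁻²·s³·A²] / [s⁻¹] = kg⁻¹·m⁻²·s⁴·A²
  (6) [s] / [kg·m²·s⁻²·A⁻²] = kg⁻¹·m⁻²·s³·A²
All reduce to kg⁻¹·m⁻²·s³·A² except (5), which is kg⁻¹·m⁻²·s⁴·A².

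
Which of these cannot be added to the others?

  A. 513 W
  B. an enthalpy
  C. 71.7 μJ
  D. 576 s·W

Expand each in SI base units:
  A. W = J·s⁻¹ = kg·m²·s⁻³
  B. [enthalpy] = kg·m²·s⁻²
  C. J = N·m = kg·m²·s⁻²
  D. W·s = J·s⁻¹·s = kg·m²·s⁻²
All reduce to kg·m²·s⁻² except A., which is kg·m²·s⁻³.

A.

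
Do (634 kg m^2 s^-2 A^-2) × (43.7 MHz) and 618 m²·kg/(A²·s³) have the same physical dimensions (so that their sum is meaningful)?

Yes

Dimensions:
  (634 kg m^2 s^-2 A^-2) × (43.7 MHz):  [kg·m²·s⁻²·A⁻²] · [s⁻¹] = kg·m²·s⁻³·A⁻²
  618 m²·kg/(A²·s³):  kg·m²·s⁻³·A⁻²
Both are kg·m²·s⁻³·A⁻², so they have the same dimensions and can be added.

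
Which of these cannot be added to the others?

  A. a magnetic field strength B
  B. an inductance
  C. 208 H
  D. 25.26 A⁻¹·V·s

Reduce each to base SI dimensions:
  A. [magnetic field strength B] = kg·s⁻²·A⁻¹
  B. [inductance] = kg·m²·s⁻²·A⁻²
  C. H = V·s·A⁻¹ = kg·m²·s⁻²·A⁻²
  D. V·s·A⁻¹ = J·C⁻¹·s·A⁻¹ = kg·m²·s⁻²·A⁻²
All reduce to kg·m²·s⁻²·A⁻² except A., which is kg·s⁻²·A⁻¹.

A.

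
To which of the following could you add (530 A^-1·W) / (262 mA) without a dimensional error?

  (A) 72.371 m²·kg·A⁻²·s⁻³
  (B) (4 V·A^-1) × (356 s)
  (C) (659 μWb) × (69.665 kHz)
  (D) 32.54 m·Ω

(A)

Reference: [kg·m²·s⁻³·A⁻¹] / [A] = kg·m²·s⁻³·A⁻².
Each option:
  (A) kg·m²·s⁻³·A⁻²  ← same
  (B) [kg·m²·s⁻³·A⁻²] · [s] = kg·m²·s⁻²·A⁻²
  (C) [kg·m²·s⁻²·A⁻¹] · [s⁻¹] = kg·m²·s⁻³·A⁻¹
  (D) Ω·m = V·A⁻¹·m = kg·m³·s⁻³·A⁻²
Only (A) matches kg·m²·s⁻³·A⁻².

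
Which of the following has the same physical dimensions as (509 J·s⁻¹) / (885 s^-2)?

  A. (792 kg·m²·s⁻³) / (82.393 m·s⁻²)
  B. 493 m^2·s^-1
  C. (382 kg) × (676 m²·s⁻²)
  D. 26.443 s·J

Reference: [kg·m²·s⁻³] / [s⁻²] = kg·m²·s⁻¹.
Each option:
  A. [kg·m²·s⁻³] / [m·s⁻²] = kg·m·s⁻¹
  B. m²·s⁻¹
  C. [kg] · [m²·s⁻²] = kg·m²·s⁻²
  D. J·s = N·m·s = kg·m²·s⁻¹  ← same
Only D. matches kg·m²·s⁻¹.

D.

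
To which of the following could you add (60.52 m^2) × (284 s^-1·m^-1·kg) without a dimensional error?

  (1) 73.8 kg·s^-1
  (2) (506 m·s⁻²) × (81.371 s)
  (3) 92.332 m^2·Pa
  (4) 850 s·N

Reference: [m²] · [kg·m⁻¹·s⁻¹] = kg·m·s⁻¹.
Each option:
  (1) kg·s⁻¹
  (2) [m·s⁻²] · [s] = m·s⁻¹
  (3) Pa·m² = N·m⁻²·m² = kg·m·s⁻²
  (4) N·s = kg·m·s⁻²·s = kg·m·s⁻¹  ← same
Only (4) matches kg·m·s⁻¹.

(4)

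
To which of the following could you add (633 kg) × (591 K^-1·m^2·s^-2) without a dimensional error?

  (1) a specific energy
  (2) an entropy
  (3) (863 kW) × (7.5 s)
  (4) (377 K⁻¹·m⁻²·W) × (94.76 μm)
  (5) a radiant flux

(2)

Reference: [kg] · [m²·s⁻²·K⁻¹] = kg·m²·s⁻²·K⁻¹.
Each option:
  (1) [specific energy] = m²·s⁻²
  (2) [entropy] = kg·m²·s⁻²·K⁻¹  ← same
  (3) [kg·m²·s⁻³] · [s] = kg·m²·s⁻²
  (4) [kg·s⁻³·K⁻¹] · [m] = kg·m·s⁻³·K⁻¹
  (5) [radiant flux] = kg·m²·s⁻³
Only (2) matches kg·m²·s⁻²·K⁻¹.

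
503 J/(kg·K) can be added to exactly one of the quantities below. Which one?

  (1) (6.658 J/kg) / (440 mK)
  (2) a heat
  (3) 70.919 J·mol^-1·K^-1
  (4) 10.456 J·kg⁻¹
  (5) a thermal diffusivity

(1)

Reference: J·kg⁻¹·K⁻¹ = N·m·kg⁻¹·K⁻¹ = m²·s⁻²·K⁻¹.
Each option:
  (1) [m²·s⁻²] / [K] = m²·s⁻²·K⁻¹  ← same
  (2) [heat] = kg·m²·s⁻²
  (3) J·mol⁻¹·K⁻¹ = N·m·mol⁻¹·K⁻¹ = kg·m²·s⁻²·K⁻¹·mol⁻¹
  (4) J·kg⁻¹ = N·m·kg⁻¹ = m²·s⁻²
  (5) [thermal diffusivity] = m²·s⁻¹
Only (1) matches m²·s⁻²·K⁻¹.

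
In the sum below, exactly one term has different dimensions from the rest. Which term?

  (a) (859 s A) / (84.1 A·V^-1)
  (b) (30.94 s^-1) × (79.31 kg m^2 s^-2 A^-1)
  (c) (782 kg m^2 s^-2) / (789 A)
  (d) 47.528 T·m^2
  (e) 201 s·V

Expand each in SI base units:
  (a) [s·A] / [kg⁻¹·m⁻²·s³·A²] = kg·m²·s⁻²·A⁻¹
  (b) [s⁻¹] · [kg·m²·s⁻²·A⁻¹] = kg·m²·s⁻³·A⁻¹
  (c) [kg·m²·s⁻²] / [A] = kg·m²·s⁻²·A⁻¹
  (d) T·m² = Wb·m⁻²·m² = kg·m²·s⁻²·A⁻¹
  (e) V·s = J·C⁻¹·s = kg·m²·s⁻²·A⁻¹
All reduce to kg·m²·s⁻²·A⁻¹ except (b), which is kg·m²·s⁻³·A⁻¹.

(b)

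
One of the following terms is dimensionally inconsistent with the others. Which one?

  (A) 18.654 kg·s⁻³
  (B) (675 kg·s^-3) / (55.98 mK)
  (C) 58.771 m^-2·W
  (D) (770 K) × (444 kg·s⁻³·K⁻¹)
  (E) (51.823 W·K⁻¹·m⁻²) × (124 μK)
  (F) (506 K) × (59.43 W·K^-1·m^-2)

(B)

Work out the base dimensions of each:
  (A) kg·s⁻³
  (B) [kg·s⁻³] / [K] = kg·s⁻³·K⁻¹
  (C) W·m⁻² = J·s⁻¹·m⁻² = kg·s⁻³
  (D) [K] · [kg·s⁻³·K⁻¹] = kg·s⁻³
  (E) [kg·s⁻³·K⁻¹] · [K] = kg·s⁻³
  (F) [K] · [kg·s⁻³·K⁻¹] = kg·s⁻³
All reduce to kg·s⁻³ except (B), which is kg·s⁻³·K⁻¹.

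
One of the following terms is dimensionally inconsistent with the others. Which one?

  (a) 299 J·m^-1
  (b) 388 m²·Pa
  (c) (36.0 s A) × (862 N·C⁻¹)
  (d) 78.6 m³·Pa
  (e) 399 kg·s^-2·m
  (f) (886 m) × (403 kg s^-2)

Dimensions:
  (a) J·m⁻¹ = N·m·m⁻¹ = kg·m·s⁻²
  (b) Pa·m² = N·m⁻²·m² = kg·m·s⁻²
  (c) [s·A] · [kg·m·s⁻³·A⁻¹] = kg·m·s⁻²
  (d) Pa·m³ = N·m⁻²·m³ = kg·m²·s⁻²
  (e) kg·m·s⁻²
  (f) [m] · [kg·s⁻²] = kg·m·s⁻²
All reduce to kg·m·s⁻² except (d), which is kg·m²·s⁻².

(d)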